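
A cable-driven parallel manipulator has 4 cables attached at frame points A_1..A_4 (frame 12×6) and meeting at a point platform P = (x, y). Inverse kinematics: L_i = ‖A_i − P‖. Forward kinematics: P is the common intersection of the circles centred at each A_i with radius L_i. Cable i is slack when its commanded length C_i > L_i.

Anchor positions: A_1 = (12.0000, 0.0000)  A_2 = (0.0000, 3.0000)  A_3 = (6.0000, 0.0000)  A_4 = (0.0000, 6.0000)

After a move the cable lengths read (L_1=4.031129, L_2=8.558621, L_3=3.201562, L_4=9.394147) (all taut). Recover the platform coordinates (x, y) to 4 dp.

(8.5000, 2.0000)

expand ‖A_i−P‖²=L_i² and subtract eq 1 (q_i ≔ ‖A_i‖²−L_i²)
q_1 = 144.0000+0.0000−16.2500 = 127.7500
eq1−eq2 → [24.0000  -6.0000]·P = 192.0000
eq1−eq3 → [12.0000  0.0000]·P = 102.0000
eq1−eq4 → [24.0000  -12.0000]·P = 180.0000
2×2 solve → P = (8.5000, 2.0000)
check cable 4: ‖A_4−P‖² = 88.2500 ≈ L_4² = 88.2500 ✓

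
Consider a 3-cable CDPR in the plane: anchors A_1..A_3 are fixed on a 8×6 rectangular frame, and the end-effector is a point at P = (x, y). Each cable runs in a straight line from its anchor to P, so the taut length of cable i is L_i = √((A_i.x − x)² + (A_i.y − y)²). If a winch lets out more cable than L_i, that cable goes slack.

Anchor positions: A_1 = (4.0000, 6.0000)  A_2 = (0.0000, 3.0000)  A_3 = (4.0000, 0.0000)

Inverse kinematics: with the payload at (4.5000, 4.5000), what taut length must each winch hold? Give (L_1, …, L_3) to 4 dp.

(1.5811, 4.7434, 4.5277)

L_1 = √((4.0000−4.5000)² + (6.0000−4.5000)²) = 1.5811
L_2 = √((0.0000−4.5000)² + (3.0000−4.5000)²) = 4.7434
L_3 = √((4.0000−4.5000)² + (0.0000−4.5000)²) = 4.5277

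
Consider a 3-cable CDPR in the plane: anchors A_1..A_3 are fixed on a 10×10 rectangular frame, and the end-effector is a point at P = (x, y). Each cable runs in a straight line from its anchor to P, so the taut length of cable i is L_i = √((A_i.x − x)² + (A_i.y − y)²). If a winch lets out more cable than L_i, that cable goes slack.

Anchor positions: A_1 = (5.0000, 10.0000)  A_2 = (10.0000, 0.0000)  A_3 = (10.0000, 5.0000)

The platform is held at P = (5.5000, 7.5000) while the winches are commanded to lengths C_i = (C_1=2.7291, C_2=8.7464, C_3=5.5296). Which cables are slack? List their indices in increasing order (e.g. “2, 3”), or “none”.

1, 3

cable 1: √((-0.5000)²+(2.5000)²)=2.5495, C_1=2.7291: slack
cable 2: √((4.5000)²+(-7.5000)²)=8.7464, C_2=8.7464: taut
cable 3: √((4.5000)²+(-2.5000)²)=5.1478, C_3=5.5296: slack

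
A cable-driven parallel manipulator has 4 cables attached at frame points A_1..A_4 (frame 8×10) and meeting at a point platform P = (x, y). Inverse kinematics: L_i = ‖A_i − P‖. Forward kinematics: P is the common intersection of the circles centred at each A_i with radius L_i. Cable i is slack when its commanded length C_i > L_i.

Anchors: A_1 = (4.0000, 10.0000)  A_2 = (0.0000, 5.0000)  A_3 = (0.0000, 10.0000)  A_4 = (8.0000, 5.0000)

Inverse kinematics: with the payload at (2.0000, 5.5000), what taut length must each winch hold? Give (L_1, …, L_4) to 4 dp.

cable 1: Δx=2.0000, Δy=4.5000; L_1 = √(Δx²+Δy²) = 4.9244
cable 2: Δx=-2.0000, Δy=-0.5000; L_2 = √(Δx²+Δy²) = 2.0616
cable 3: Δx=-2.0000, Δy=4.5000; L_3 = √(Δx²+Δy²) = 4.9244
cable 4: Δx=6.0000, Δy=-0.5000; L_4 = √(Δx²+Δy²) = 6.0208

(4.9244, 2.0616, 4.9244, 6.0208)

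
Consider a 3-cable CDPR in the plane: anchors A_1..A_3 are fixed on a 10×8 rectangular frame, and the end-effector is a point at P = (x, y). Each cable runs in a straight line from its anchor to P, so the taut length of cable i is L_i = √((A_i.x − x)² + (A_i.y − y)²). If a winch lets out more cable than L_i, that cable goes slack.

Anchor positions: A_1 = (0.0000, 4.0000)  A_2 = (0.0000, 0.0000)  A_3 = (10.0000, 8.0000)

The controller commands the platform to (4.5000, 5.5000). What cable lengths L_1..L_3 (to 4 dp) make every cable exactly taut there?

L_1 = √((0.0000−4.5000)² + (4.0000−5.5000)²) = 4.7434
L_2 = √((0.0000−4.5000)² + (0.0000−5.5000)²) = 7.1063
L_3 = √((10.0000−4.5000)² + (8.0000−5.5000)²) = 6.0415

(4.7434, 7.1063, 6.0415)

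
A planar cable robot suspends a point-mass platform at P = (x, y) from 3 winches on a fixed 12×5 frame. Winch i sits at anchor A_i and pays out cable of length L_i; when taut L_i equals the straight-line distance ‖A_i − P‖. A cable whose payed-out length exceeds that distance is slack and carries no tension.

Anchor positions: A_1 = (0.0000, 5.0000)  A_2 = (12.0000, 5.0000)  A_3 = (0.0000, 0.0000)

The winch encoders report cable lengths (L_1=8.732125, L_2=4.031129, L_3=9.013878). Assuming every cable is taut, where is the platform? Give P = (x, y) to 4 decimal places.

(8.5000, 3.0000)

expand ‖A_i−P‖²=L_i² and subtract eq 1 (q_i ≔ ‖A_i‖²−L_i²)
q_1 = 0.0000+25.0000−76.2500 = -51.2500
eq1−eq2 → [-24.0000  0.0000]·P = -204.0000
eq1−eq3 → [0.0000  10.0000]·P = 30.0000
2×2 solve → P = (8.5000, 3.0000)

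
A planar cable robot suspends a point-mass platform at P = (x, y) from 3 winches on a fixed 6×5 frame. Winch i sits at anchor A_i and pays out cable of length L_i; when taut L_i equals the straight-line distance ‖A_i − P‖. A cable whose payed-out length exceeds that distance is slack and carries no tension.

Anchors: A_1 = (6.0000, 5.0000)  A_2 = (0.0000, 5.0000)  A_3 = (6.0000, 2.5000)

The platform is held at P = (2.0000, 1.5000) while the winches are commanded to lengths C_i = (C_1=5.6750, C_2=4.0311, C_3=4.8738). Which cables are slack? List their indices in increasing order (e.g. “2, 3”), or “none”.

i=1: geometric 5.3151 vs commanded 5.6750 ⇒ slack
i=2: geometric 4.0311 vs commanded 4.0311 ⇒ taut
i=3: geometric 4.1231 vs commanded 4.8738 ⇒ slack

1, 3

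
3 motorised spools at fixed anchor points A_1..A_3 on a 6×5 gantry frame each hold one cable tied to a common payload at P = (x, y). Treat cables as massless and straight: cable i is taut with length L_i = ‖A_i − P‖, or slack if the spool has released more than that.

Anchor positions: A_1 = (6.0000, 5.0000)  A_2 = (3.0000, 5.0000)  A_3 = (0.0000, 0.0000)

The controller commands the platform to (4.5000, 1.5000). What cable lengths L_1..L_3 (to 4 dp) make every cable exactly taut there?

cable 1: Δx=1.5000, Δy=3.5000; L_1 = √(Δx²+Δy²) = 3.8079
cable 2: Δx=-1.5000, Δy=3.5000; L_2 = √(Δx²+Δy²) = 3.8079
cable 3: Δx=-4.5000, Δy=-1.5000; L_3 = √(Δx²+Δy²) = 4.7434

(3.8079, 3.8079, 4.7434)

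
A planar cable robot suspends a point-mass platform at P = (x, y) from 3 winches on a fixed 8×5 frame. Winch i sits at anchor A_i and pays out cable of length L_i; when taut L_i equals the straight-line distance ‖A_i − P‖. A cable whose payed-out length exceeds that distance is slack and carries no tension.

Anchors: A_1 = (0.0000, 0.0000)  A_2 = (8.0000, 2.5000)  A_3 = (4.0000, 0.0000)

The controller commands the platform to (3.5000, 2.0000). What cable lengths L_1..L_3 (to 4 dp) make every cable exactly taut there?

(4.0311, 4.5277, 2.0616)

L_1 = √((0.0000−3.5000)² + (0.0000−2.0000)²) = 4.0311
L_2 = √((8.0000−3.5000)² + (2.5000−2.0000)²) = 4.5277
L_3 = √((4.0000−3.5000)² + (0.0000−2.0000)²) = 2.0616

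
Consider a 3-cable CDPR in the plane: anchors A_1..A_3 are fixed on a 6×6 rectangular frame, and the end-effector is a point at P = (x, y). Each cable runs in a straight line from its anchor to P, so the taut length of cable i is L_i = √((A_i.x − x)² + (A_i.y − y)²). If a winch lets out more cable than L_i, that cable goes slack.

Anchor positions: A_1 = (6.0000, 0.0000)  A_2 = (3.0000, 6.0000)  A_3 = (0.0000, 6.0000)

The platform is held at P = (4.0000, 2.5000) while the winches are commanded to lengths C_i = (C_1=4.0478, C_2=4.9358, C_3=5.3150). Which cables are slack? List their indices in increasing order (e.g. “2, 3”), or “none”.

1, 2

cable 1: L_1 = ‖A_1−P‖ = 3.2016;  C_1 = 4.0478 → slack
cable 2: L_2 = ‖A_2−P‖ = 3.6401;  C_2 = 4.9358 → slack
cable 3: L_3 = ‖A_3−P‖ = 5.3151;  C_3 = 5.3150 → taut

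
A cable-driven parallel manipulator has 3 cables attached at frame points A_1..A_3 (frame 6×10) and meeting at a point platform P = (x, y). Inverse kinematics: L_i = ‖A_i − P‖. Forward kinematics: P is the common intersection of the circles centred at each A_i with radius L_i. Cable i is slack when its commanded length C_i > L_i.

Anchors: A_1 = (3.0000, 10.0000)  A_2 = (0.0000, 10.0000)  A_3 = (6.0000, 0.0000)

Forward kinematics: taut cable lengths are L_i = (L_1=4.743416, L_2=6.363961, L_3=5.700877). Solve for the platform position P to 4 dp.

circle eqns → linear via eq_j − eq_1; set k_j = A_j·A_j − L_j²
k_1 = 9.0000+100.0000−22.5000 = 86.5000
6.0000·x + 0.0000·y = k_1−k_2 = 27.0000
-6.0000·x + 20.0000·y = k_1−k_3 = 83.0000
solve first two rows → x=4.5000, y=5.5000

(4.5000, 5.5000)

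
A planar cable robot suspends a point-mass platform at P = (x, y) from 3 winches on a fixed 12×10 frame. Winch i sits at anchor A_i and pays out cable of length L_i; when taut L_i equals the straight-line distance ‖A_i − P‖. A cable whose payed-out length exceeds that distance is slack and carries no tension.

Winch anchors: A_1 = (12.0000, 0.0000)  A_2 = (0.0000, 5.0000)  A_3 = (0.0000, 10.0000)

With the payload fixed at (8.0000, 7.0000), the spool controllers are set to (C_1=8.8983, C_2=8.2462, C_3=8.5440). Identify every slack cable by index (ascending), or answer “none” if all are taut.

cable 1: √((4.0000)²+(-7.0000)²)=8.0623, C_1=8.8983: slack
cable 2: √((-8.0000)²+(-2.0000)²)=8.2462, C_2=8.2462: taut
cable 3: √((-8.0000)²+(3.0000)²)=8.5440, C_3=8.5440: taut

1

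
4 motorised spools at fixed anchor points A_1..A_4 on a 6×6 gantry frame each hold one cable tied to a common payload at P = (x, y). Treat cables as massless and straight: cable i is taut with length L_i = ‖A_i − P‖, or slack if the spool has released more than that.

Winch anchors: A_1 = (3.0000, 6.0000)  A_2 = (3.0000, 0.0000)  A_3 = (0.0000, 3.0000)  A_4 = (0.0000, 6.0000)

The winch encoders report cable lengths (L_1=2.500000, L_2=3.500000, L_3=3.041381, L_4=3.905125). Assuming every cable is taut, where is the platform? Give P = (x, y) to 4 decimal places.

each cable: (A_i−P)·(A_i−P) = L_i²; let k_i = ‖A_i‖²−L_i²
k_1 = 9.0000+36.0000−6.2500 = 38.7500
row 1: 0.0000x + 12.0000y = 42.0000  (k_2=-3.2500)
row 2: 6.0000x + 6.0000y = 39.0000  (k_3=-0.2500)
row 3: 6.0000x + 0.0000y = 18.0000  (k_4=20.7500)
Cramer on rows 1–2 → x = 3.0000, y = 3.5000
check cable 4: ‖A_4−P‖² = 15.2500 ≈ L_4² = 15.2500 ✓

(3.0000, 3.5000)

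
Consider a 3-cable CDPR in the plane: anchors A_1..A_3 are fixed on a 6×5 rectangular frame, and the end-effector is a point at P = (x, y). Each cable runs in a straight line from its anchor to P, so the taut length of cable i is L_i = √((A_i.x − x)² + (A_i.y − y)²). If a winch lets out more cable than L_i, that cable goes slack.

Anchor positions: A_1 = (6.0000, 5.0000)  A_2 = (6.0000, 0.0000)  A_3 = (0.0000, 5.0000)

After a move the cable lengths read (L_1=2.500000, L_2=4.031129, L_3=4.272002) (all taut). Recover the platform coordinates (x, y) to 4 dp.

circle eqns → linear via eq_j − eq_1; set c_j = A_j·A_j − L_j²
c_1 = 36.0000+25.0000−6.2500 = 54.7500
0.0000·x + 10.0000·y = c_1−c_2 = 35.0000
12.0000·x + 0.0000·y = c_1−c_3 = 48.0000
solve first two rows → x=4.0000, y=3.5000

(4.0000, 3.5000)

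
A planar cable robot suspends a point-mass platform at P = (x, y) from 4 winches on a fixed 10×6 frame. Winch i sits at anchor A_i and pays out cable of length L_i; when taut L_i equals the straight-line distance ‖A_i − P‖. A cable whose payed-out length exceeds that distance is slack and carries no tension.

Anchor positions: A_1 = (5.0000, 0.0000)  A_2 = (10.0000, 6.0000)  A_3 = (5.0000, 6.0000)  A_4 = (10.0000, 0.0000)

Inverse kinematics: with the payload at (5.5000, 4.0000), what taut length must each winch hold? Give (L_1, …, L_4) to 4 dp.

L_1 = √((5.0000−5.5000)² + (0.0000−4.0000)²) = 4.0311
L_2 = √((10.0000−5.5000)² + (6.0000−4.0000)²) = 4.9244
L_3 = √((5.0000−5.5000)² + (6.0000−4.0000)²) = 2.0616
L_4 = √((10.0000−5.5000)² + (0.0000−4.0000)²) = 6.0208

(4.0311, 4.9244, 2.0616, 6.0208)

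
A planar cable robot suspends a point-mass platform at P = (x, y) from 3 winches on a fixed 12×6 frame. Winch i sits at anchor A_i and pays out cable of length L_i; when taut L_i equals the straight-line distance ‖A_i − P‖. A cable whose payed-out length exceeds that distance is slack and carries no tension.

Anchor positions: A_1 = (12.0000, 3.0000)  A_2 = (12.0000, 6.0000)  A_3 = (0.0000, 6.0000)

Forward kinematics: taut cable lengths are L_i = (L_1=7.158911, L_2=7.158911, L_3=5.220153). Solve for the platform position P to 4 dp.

circle eqns → linear via eq_j − eq_1; set k_j = A_j·A_j − L_j²
k_1 = 144.0000+9.0000−51.2500 = 101.7500
0.0000·x − 6.0000·y = k_1−k_2 = -27.0000
24.0000·x − 6.0000·y = k_1−k_3 = 93.0000
solve first two rows → x=5.0000, y=4.5000

(5.0000, 4.5000)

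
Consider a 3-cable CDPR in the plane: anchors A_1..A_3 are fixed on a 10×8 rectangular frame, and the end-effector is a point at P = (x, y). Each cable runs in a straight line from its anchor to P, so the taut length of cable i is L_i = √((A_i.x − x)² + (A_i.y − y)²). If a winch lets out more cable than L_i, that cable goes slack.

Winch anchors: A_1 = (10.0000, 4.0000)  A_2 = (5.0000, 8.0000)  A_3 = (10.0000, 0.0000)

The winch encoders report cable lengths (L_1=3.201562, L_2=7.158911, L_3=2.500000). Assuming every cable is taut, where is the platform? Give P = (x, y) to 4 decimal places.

expand ‖A_i−P‖²=L_i² and subtract eq 1 (c_i ≔ ‖A_i‖²−L_i²)
c_1 = 100.0000+16.0000−10.2500 = 105.7500
eq1−eq2 → [10.0000  -8.0000]·P = 68.0000
eq1−eq3 → [0.0000  8.0000]·P = 12.0000
2×2 solve → P = (8.0000, 1.5000)

(8.0000, 1.5000)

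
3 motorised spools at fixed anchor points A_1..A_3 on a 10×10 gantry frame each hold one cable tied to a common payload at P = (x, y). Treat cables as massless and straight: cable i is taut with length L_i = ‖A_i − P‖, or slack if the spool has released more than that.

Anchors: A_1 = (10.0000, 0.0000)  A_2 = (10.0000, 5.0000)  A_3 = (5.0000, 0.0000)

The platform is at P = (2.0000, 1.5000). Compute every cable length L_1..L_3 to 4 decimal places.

L_1 = √((10.0000−2.0000)² + (0.0000−1.5000)²) = 8.1394
L_2 = √((10.0000−2.0000)² + (5.0000−1.5000)²) = 8.7321
L_3 = √((5.0000−2.0000)² + (0.0000−1.5000)²) = 3.3541

(8.1394, 8.7321, 3.3541)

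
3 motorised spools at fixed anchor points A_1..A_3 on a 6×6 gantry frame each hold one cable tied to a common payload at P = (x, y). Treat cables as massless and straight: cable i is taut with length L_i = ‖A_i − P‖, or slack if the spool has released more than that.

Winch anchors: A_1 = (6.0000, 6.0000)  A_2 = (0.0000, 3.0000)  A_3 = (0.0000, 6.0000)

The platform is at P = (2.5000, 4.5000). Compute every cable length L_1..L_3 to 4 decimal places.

L_1: Δ = A_1−P = (3.5000, 1.5000) → ‖Δ‖ = √14.5000 = 3.8079
L_2: Δ = A_2−P = (-2.5000, -1.5000) → ‖Δ‖ = √8.5000 = 2.9155
L_3: Δ = A_3−P = (-2.5000, 1.5000) → ‖Δ‖ = √8.5000 = 2.9155

(3.8079, 2.9155, 2.9155)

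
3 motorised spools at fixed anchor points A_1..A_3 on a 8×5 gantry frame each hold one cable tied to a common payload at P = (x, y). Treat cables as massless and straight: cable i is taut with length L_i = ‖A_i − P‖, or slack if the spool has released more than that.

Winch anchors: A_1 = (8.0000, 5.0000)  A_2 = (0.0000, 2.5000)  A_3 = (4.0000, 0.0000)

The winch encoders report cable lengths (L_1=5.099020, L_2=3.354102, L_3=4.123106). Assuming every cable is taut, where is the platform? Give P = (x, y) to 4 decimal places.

circle eqns → linear via eq_j − eq_1; set c_j = A_j·A_j − L_j²
c_1 = 64.0000+25.0000−26.0000 = 63.0000
16.0000·x + 5.0000·y = c_1−c_2 = 68.0000
8.0000·x + 10.0000·y = c_1−c_3 = 64.0000
solve first two rows → x=3.0000, y=4.0000

(3.0000, 4.0000)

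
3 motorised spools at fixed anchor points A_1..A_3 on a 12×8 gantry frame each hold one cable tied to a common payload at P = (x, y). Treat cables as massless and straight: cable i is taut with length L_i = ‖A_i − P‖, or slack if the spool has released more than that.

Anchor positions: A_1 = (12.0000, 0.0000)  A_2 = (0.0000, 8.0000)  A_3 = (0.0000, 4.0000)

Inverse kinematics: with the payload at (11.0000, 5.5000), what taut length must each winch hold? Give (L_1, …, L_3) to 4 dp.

L_1: Δ = A_1−P = (1.0000, -5.5000) → ‖Δ‖ = √31.2500 = 5.5902
L_2: Δ = A_2−P = (-11.0000, 2.5000) → ‖Δ‖ = √127.2500 = 11.2805
L_3: Δ = A_3−P = (-11.0000, -1.5000) → ‖Δ‖ = √123.2500 = 11.1018

(5.5902, 11.2805, 11.1018)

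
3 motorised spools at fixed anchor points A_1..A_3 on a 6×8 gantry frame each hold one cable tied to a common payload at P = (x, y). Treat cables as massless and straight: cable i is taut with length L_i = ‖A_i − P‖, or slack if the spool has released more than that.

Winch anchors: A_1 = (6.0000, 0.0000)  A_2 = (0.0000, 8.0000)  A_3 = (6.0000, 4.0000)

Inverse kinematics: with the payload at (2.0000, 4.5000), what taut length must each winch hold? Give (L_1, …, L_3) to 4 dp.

L_1 = √((6.0000−2.0000)² + (0.0000−4.5000)²) = 6.0208
L_2 = √((0.0000−2.0000)² + (8.0000−4.5000)²) = 4.0311
L_3 = √((6.0000−2.0000)² + (4.0000−4.5000)²) = 4.0311

(6.0208, 4.0311, 4.0311)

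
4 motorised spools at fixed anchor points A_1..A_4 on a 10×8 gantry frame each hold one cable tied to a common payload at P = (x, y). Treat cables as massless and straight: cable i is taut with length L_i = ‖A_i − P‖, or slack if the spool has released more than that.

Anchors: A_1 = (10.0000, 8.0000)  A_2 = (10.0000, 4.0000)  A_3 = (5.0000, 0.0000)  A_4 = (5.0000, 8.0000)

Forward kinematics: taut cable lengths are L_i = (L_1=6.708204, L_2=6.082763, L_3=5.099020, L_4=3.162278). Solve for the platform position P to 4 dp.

(4.0000, 5.0000)

expand ‖A_i−P‖²=L_i² and subtract eq 1 (q_i ≔ ‖A_i‖²−L_i²)
q_1 = 100.0000+64.0000−45.0000 = 119.0000
eq1−eq2 → [0.0000  8.0000]·P = 40.0000
eq1−eq3 → [10.0000  16.0000]·P = 120.0000
eq1−eq4 → [10.0000  0.0000]·P = 40.0000
2×2 solve → P = (4.0000, 5.0000)
check cable 4: ‖A_4−P‖² = 10.0000 ≈ L_4² = 10.0000 ✓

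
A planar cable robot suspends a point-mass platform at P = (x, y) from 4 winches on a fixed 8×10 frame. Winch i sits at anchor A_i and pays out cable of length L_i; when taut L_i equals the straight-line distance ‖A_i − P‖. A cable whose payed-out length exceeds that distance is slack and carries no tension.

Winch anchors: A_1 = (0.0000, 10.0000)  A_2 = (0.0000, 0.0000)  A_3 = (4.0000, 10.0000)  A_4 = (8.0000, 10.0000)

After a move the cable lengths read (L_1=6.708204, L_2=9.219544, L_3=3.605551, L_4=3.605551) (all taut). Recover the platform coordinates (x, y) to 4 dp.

(6.0000, 7.0000)

each cable: (A_i−P)·(A_i−P) = L_i²; let q_i = ‖A_i‖²−L_i²
q_1 = 0.0000+100.0000−45.0000 = 55.0000
row 1: 0.0000x + 20.0000y = 140.0000  (q_2=-85.0000)
row 2: -8.0000x + 0.0000y = -48.0000  (q_3=103.0000)
row 3: -16.0000x + 0.0000y = -96.0000  (q_4=151.0000)
Cramer on rows 1–2 → x = 6.0000, y = 7.0000
check cable 4: ‖A_4−P‖² = 13.0000 ≈ L_4² = 13.0000 ✓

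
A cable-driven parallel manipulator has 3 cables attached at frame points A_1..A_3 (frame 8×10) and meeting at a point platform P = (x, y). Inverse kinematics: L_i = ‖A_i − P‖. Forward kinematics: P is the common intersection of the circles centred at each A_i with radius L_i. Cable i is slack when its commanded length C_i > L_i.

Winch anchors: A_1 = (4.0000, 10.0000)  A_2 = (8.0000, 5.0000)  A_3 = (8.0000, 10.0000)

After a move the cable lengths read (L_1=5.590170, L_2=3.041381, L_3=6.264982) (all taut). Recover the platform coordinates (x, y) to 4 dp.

(5.0000, 4.5000)

each cable: (A_i−P)·(A_i−P) = L_i²; let q_i = ‖A_i‖²−L_i²
q_1 = 16.0000+100.0000−31.2500 = 84.7500
row 1: -8.0000x + 10.0000y = 5.0000  (q_2=79.7500)
row 2: -8.0000x + 0.0000y = -40.0000  (q_3=124.7500)
Cramer on rows 1–2 → x = 5.0000, y = 4.5000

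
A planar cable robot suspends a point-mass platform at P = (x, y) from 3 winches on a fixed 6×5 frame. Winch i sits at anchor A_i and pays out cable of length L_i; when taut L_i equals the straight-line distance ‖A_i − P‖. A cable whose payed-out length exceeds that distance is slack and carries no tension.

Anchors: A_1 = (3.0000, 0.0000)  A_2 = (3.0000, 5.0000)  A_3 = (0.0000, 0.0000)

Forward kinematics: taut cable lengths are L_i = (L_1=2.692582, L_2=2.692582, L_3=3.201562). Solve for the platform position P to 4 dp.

(2.0000, 2.5000)

circle eqns → linear via eq_j − eq_1; set c_j = A_j·A_j − L_j²
c_1 = 9.0000+0.0000−7.2500 = 1.7500
0.0000·x − 10.0000·y = c_1−c_2 = -25.0000
6.0000·x + 0.0000·y = c_1−c_3 = 12.0000
solve first two rows → x=2.0000, y=2.5000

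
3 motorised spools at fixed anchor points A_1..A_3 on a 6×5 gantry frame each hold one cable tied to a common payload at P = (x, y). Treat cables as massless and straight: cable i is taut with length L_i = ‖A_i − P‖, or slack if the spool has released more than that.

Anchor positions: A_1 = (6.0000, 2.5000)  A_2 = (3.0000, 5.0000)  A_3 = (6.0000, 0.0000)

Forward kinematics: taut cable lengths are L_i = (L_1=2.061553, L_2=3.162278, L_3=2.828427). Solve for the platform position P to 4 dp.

(4.0000, 2.0000)

expand ‖A_i−P‖²=L_i² and subtract eq 1 (c_i ≔ ‖A_i‖²−L_i²)
c_1 = 36.0000+6.2500−4.2500 = 38.0000
eq1−eq2 → [6.0000  -5.0000]·P = 14.0000
eq1−eq3 → [0.0000  5.0000]·P = 10.0000
2×2 solve → P = (4.0000, 2.0000)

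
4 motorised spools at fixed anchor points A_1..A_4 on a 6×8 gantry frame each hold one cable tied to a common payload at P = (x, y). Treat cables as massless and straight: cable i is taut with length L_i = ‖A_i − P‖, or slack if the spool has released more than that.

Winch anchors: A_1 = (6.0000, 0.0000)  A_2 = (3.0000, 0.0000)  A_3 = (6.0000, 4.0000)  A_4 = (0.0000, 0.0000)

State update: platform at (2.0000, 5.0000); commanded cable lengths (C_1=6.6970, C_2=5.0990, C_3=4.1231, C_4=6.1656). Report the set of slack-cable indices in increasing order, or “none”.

1, 4

cable 1: √((4.0000)²+(-5.0000)²)=6.4031, C_1=6.6970: slack
cable 2: √((1.0000)²+(-5.0000)²)=5.0990, C_2=5.0990: taut
cable 3: √((4.0000)²+(-1.0000)²)=4.1231, C_3=4.1231: taut
cable 4: √((-2.0000)²+(-5.0000)²)=5.3852, C_4=6.1656: slack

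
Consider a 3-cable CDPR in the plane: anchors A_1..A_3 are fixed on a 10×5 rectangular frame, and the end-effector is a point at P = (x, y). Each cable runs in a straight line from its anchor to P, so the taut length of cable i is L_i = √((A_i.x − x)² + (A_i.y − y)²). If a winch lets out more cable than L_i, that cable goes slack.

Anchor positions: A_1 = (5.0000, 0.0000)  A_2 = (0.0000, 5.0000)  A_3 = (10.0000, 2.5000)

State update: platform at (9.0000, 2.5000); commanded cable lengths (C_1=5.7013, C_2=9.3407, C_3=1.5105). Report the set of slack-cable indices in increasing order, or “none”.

i=1: geometric 4.7170 vs commanded 5.7013 ⇒ slack
i=2: geometric 9.3408 vs commanded 9.3407 ⇒ taut
i=3: geometric 1.0000 vs commanded 1.5105 ⇒ slack

1, 3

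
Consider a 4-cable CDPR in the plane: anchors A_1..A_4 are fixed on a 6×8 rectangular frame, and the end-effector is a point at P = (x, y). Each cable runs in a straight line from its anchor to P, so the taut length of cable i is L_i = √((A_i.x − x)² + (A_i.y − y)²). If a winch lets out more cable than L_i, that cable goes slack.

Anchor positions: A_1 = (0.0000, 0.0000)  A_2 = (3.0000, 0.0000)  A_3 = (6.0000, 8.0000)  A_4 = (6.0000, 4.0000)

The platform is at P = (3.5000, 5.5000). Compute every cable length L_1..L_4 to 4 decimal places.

cable 1: Δx=-3.5000, Δy=-5.5000; L_1 = √(Δx²+Δy²) = 6.5192
cable 2: Δx=-0.5000, Δy=-5.5000; L_2 = √(Δx²+Δy²) = 5.5227
cable 3: Δx=2.5000, Δy=2.5000; L_3 = √(Δx²+Δy²) = 3.5355
cable 4: Δx=2.5000, Δy=-1.5000; L_4 = √(Δx²+Δy²) = 2.9155

(6.5192, 5.5227, 3.5355, 2.9155)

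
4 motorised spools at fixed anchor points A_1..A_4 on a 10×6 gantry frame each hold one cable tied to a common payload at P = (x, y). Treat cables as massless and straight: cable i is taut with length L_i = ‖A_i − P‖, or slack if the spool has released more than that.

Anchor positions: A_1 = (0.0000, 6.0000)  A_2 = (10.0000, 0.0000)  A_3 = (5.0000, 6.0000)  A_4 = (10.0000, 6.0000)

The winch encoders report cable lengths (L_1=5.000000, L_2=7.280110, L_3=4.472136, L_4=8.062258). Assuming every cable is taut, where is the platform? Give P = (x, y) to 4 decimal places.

(3.0000, 2.0000)

circle eqns → linear via eq_j − eq_1; set q_j = A_j·A_j − L_j²
q_1 = 0.0000+36.0000−25.0000 = 11.0000
-20.0000·x + 12.0000·y = q_1−q_2 = -36.0000
-10.0000·x + 0.0000·y = q_1−q_3 = -30.0000
-20.0000·x + 0.0000·y = q_1−q_4 = -60.0000
solve first two rows → x=3.0000, y=2.0000
check cable 4: ‖A_4−P‖² = 65.0000 ≈ L_4² = 65.0000 ✓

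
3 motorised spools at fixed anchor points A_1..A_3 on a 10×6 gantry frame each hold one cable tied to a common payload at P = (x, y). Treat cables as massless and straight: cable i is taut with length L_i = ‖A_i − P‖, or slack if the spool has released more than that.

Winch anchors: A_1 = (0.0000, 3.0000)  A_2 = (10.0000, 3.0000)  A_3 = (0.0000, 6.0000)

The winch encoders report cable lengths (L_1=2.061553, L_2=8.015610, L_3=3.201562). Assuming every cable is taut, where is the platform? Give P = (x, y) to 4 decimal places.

each cable: (A_i−P)·(A_i−P) = L_i²; let c_i = ‖A_i‖²−L_i²
c_1 = 0.0000+9.0000−4.2500 = 4.7500
row 1: -20.0000x + 0.0000y = -40.0000  (c_2=44.7500)
row 2: 0.0000x − 6.0000y = -21.0000  (c_3=25.7500)
Cramer on rows 1–2 → x = 2.0000, y = 3.5000

(2.0000, 3.5000)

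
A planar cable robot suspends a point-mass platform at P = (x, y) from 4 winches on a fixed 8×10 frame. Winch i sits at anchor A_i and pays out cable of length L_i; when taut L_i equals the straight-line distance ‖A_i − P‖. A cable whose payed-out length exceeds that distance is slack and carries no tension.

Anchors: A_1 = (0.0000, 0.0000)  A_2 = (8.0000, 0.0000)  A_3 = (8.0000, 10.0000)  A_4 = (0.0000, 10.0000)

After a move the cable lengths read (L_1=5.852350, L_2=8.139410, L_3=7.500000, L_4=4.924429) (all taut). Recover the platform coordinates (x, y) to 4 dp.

expand ‖A_i−P‖²=L_i² and subtract eq 1 (c_i ≔ ‖A_i‖²−L_i²)
c_1 = 0.0000+0.0000−34.2500 = -34.2500
eq1−eq2 → [-16.0000  0.0000]·P = -32.0000
eq1−eq3 → [-16.0000  -20.0000]·P = -142.0000
eq1−eq4 → [0.0000  -20.0000]·P = -110.0000
2×2 solve → P = (2.0000, 5.5000)
check cable 4: ‖A_4−P‖² = 24.2500 ≈ L_4² = 24.2500 ✓

(2.0000, 5.5000)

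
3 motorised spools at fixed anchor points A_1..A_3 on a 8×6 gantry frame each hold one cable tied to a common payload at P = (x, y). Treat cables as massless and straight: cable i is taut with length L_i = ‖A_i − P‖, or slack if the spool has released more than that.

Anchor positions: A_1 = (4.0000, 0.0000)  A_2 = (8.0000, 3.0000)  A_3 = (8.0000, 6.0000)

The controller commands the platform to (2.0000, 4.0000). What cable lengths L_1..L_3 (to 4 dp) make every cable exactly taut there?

(4.4721, 6.0828, 6.3246)

L_1 = √((4.0000−2.0000)² + (0.0000−4.0000)²) = 4.4721
L_2 = √((8.0000−2.0000)² + (3.0000−4.0000)²) = 6.0828
L_3 = √((8.0000−2.0000)² + (6.0000−4.0000)²) = 6.3246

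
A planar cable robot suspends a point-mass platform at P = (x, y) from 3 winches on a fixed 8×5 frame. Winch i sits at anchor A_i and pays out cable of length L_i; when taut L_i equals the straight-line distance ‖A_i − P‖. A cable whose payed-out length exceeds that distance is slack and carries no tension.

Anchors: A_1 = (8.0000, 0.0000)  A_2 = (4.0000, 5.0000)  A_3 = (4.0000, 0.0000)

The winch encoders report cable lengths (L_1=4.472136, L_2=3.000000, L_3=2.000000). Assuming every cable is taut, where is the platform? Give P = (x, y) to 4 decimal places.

each cable: (A_i−P)·(A_i−P) = L_i²; let q_i = ‖A_i‖²−L_i²
q_1 = 64.0000+0.0000−20.0000 = 44.0000
row 1: 8.0000x − 10.0000y = 12.0000  (q_2=32.0000)
row 2: 8.0000x + 0.0000y = 32.0000  (q_3=12.0000)
Cramer on rows 1–2 → x = 4.0000, y = 2.0000

(4.0000, 2.0000)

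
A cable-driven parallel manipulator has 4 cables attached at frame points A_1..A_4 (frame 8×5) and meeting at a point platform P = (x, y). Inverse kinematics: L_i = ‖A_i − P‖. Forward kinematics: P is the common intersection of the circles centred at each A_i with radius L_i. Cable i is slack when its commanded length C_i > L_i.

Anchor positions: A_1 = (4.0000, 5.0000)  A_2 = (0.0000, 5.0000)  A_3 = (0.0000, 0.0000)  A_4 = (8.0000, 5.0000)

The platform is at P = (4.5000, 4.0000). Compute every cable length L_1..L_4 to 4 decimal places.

cable 1: Δx=-0.5000, Δy=1.0000; L_1 = √(Δx²+Δy²) = 1.1180
cable 2: Δx=-4.5000, Δy=1.0000; L_2 = √(Δx²+Δy²) = 4.6098
cable 3: Δx=-4.5000, Δy=-4.0000; L_3 = √(Δx²+Δy²) = 6.0208
cable 4: Δx=3.5000, Δy=1.0000; L_4 = √(Δx²+Δy²) = 3.6401

(1.1180, 4.6098, 6.0208, 3.6401)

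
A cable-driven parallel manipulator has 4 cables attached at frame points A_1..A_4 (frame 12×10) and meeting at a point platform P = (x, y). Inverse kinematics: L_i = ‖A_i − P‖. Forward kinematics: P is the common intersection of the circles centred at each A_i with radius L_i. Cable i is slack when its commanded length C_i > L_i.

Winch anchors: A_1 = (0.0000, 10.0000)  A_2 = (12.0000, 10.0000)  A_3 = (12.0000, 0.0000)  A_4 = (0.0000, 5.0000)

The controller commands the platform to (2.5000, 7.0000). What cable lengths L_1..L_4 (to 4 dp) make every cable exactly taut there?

(3.9051, 9.9624, 11.8004, 3.2016)

cable 1: Δx=-2.5000, Δy=3.0000; L_1 = √(Δx²+Δy²) = 3.9051
cable 2: Δx=9.5000, Δy=3.0000; L_2 = √(Δx²+Δy²) = 9.9624
cable 3: Δx=9.5000, Δy=-7.0000; L_3 = √(Δx²+Δy²) = 11.8004
cable 4: Δx=-2.5000, Δy=-2.0000; L_4 = √(Δx²+Δy²) = 3.2016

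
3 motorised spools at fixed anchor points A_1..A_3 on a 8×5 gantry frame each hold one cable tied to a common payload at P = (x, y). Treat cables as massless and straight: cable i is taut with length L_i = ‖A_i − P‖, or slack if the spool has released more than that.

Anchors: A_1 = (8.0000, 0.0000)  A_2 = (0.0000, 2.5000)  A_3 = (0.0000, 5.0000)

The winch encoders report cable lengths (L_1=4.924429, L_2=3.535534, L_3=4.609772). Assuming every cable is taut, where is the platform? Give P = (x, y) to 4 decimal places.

expand ‖A_i−P‖²=L_i² and subtract eq 1 (c_i ≔ ‖A_i‖²−L_i²)
c_1 = 64.0000+0.0000−24.2500 = 39.7500
eq1−eq2 → [16.0000  -5.0000]·P = 46.0000
eq1−eq3 → [16.0000  -10.0000]·P = 36.0000
2×2 solve → P = (3.5000, 2.0000)

(3.5000, 2.0000)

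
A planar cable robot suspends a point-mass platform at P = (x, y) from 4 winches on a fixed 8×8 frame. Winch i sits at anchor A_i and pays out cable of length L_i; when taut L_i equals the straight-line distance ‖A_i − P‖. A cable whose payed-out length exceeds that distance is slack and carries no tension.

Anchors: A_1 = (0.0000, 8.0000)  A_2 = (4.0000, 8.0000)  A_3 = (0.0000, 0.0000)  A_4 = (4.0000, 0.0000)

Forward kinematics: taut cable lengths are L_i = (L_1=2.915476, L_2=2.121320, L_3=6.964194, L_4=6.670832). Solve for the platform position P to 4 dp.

each cable: (A_i−P)·(A_i−P) = L_i²; let k_i = ‖A_i‖²−L_i²
k_1 = 0.0000+64.0000−8.5000 = 55.5000
row 1: -8.0000x + 0.0000y = -20.0000  (k_2=75.5000)
row 2: 0.0000x + 16.0000y = 104.0000  (k_3=-48.5000)
row 3: -8.0000x + 16.0000y = 84.0000  (k_4=-28.5000)
Cramer on rows 1–2 → x = 2.5000, y = 6.5000
check cable 4: ‖A_4−P‖² = 44.5000 ≈ L_4² = 44.5000 ✓

(2.5000, 6.5000)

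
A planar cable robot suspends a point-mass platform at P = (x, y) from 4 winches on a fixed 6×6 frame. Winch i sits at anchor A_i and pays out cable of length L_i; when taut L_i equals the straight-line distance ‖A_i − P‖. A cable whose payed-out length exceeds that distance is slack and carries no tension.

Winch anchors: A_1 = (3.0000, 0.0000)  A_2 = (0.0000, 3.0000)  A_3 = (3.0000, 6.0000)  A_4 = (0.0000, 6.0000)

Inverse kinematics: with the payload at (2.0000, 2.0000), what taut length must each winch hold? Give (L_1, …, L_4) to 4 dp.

(2.2361, 2.2361, 4.1231, 4.4721)

L_1: Δ = A_1−P = (1.0000, -2.0000) → ‖Δ‖ = √5.0000 = 2.2361
L_2: Δ = A_2−P = (-2.0000, 1.0000) → ‖Δ‖ = √5.0000 = 2.2361
L_3: Δ = A_3−P = (1.0000, 4.0000) → ‖Δ‖ = √17.0000 = 4.1231
L_4: Δ = A_4−P = (-2.0000, 4.0000) → ‖Δ‖ = √20.0000 = 4.4721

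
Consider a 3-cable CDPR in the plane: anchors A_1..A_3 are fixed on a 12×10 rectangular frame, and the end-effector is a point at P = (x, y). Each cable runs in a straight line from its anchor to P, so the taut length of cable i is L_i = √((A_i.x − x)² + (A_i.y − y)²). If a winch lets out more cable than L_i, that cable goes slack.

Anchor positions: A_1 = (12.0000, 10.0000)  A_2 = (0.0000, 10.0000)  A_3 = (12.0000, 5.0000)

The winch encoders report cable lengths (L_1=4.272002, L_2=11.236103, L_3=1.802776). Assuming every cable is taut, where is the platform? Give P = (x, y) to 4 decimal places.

(10.5000, 6.0000)

expand ‖A_i−P‖²=L_i² and subtract eq 1 (k_i ≔ ‖A_i‖²−L_i²)
k_1 = 144.0000+100.0000−18.2500 = 225.7500
eq1−eq2 → [24.0000  0.0000]·P = 252.0000
eq1−eq3 → [0.0000  10.0000]·P = 60.0000
2×2 solve → P = (10.5000, 6.0000)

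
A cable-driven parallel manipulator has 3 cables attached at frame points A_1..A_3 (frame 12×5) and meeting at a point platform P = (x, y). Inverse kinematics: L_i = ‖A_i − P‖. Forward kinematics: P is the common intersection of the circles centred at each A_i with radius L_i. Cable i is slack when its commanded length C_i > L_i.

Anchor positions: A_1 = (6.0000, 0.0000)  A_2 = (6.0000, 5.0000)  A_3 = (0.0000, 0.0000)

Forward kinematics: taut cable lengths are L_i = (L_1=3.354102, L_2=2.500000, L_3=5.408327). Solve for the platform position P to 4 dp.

expand ‖A_i−P‖²=L_i² and subtract eq 1 (c_i ≔ ‖A_i‖²−L_i²)
c_1 = 36.0000+0.0000−11.2500 = 24.7500
eq1−eq2 → [0.0000  -10.0000]·P = -30.0000
eq1−eq3 → [12.0000  0.0000]·P = 54.0000
2×2 solve → P = (4.5000, 3.0000)

(4.5000, 3.0000)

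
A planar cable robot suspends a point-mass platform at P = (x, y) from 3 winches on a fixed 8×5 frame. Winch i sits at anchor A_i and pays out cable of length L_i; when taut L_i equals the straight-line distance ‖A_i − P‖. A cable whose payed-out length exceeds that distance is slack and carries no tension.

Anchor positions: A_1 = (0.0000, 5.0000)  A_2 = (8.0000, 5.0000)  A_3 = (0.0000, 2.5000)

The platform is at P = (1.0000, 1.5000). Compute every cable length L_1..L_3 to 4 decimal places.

cable 1: Δx=-1.0000, Δy=3.5000; L_1 = √(Δx²+Δy²) = 3.6401
cable 2: Δx=7.0000, Δy=3.5000; L_2 = √(Δx²+Δy²) = 7.8262
cable 3: Δx=-1.0000, Δy=1.0000; L_3 = √(Δx²+Δy²) = 1.4142

(3.6401, 7.8262, 1.4142)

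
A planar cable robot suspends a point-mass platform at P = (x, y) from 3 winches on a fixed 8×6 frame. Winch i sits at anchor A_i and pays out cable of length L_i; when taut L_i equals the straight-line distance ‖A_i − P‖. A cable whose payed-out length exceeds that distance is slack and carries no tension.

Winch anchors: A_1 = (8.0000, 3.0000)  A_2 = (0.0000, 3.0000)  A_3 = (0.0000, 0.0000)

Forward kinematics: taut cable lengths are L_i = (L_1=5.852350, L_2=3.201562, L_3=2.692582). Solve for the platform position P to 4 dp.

(2.5000, 1.0000)

each cable: (A_i−P)·(A_i−P) = L_i²; let q_i = ‖A_i‖²−L_i²
q_1 = 64.0000+9.0000−34.2500 = 38.7500
row 1: 16.0000x + 0.0000y = 40.0000  (q_2=-1.2500)
row 2: 16.0000x + 6.0000y = 46.0000  (q_3=-7.2500)
Cramer on rows 1–2 → x = 2.5000, y = 1.0000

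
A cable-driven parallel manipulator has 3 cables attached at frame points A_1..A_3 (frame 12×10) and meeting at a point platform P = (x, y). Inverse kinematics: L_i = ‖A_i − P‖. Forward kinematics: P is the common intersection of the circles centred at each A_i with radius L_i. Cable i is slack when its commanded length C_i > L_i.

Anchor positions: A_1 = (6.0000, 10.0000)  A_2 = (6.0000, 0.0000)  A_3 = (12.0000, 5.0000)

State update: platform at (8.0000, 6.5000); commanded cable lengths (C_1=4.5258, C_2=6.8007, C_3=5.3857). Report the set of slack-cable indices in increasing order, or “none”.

1, 3

i=1: geometric 4.0311 vs commanded 4.5258 ⇒ slack
i=2: geometric 6.8007 vs commanded 6.8007 ⇒ taut
i=3: geometric 4.2720 vs commanded 5.3857 ⇒ slack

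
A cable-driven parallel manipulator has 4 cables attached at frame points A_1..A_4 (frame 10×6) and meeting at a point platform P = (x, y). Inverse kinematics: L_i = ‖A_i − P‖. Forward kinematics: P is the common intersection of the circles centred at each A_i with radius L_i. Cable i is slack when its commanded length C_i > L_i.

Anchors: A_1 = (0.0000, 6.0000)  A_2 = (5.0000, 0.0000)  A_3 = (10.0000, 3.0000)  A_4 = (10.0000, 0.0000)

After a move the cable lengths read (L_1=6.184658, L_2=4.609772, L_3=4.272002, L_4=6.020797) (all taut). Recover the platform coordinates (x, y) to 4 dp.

(6.0000, 4.5000)

expand ‖A_i−P‖²=L_i² and subtract eq 1 (c_i ≔ ‖A_i‖²−L_i²)
c_1 = 0.0000+36.0000−38.2500 = -2.2500
eq1−eq2 → [-10.0000  12.0000]·P = -6.0000
eq1−eq3 → [-20.0000  6.0000]·P = -93.0000
eq1−eq4 → [-20.0000  12.0000]·P = -66.0000
2×2 solve → P = (6.0000, 4.5000)
check cable 4: ‖A_4−P‖² = 36.2500 ≈ L_4² = 36.2500 ✓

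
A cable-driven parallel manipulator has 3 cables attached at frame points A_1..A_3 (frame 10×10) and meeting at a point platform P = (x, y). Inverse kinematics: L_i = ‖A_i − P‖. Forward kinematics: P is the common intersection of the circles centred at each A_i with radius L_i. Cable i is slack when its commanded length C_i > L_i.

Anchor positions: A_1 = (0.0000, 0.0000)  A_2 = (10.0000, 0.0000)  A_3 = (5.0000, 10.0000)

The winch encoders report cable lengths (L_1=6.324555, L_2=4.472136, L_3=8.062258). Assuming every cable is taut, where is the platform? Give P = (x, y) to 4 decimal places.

(6.0000, 2.0000)

expand ‖A_i−P‖²=L_i² and subtract eq 1 (c_i ≔ ‖A_i‖²−L_i²)
c_1 = 0.0000+0.0000−40.0000 = -40.0000
eq1−eq2 → [-20.0000  0.0000]·P = -120.0000
eq1−eq3 → [-10.0000  -20.0000]·P = -100.0000
2×2 solve → P = (6.0000, 2.0000)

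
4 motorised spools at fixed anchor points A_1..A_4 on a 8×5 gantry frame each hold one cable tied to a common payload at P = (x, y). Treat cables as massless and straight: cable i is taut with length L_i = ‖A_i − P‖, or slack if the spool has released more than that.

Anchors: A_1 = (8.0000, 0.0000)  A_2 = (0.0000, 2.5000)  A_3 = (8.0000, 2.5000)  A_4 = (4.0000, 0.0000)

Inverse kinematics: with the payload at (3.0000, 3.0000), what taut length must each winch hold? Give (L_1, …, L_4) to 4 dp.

cable 1: Δx=5.0000, Δy=-3.0000; L_1 = √(Δx²+Δy²) = 5.8310
cable 2: Δx=-3.0000, Δy=-0.5000; L_2 = √(Δx²+Δy²) = 3.0414
cable 3: Δx=5.0000, Δy=-0.5000; L_3 = √(Δx²+Δy²) = 5.0249
cable 4: Δx=1.0000, Δy=-3.0000; L_4 = √(Δx²+Δy²) = 3.1623

(5.8310, 3.0414, 5.0249, 3.1623)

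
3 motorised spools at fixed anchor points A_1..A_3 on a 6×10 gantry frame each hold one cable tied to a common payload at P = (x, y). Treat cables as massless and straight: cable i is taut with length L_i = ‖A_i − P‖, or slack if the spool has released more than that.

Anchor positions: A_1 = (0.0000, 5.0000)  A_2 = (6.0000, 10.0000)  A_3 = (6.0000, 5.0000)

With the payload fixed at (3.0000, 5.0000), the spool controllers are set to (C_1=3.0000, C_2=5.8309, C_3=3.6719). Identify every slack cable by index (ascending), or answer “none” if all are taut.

3

cable 1: √((-3.0000)²+(0.0000)²)=3.0000, C_1=3.0000: taut
cable 2: √((3.0000)²+(5.0000)²)=5.8310, C_2=5.8309: taut
cable 3: √((3.0000)²+(0.0000)²)=3.0000, C_3=3.6719: slack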